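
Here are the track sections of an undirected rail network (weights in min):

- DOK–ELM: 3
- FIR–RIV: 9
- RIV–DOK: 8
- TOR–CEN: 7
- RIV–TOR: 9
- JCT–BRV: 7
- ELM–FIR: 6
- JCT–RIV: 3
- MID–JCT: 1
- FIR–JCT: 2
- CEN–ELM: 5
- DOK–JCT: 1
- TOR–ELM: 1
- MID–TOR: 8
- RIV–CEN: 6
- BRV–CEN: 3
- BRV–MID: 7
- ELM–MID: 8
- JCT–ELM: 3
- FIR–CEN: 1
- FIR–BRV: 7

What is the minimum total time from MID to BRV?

Enumerating some paths:
MID–BRV: 7 = 7
MID–JCT–FIR–BRV: 1+2+7 = 10
MID–JCT–BRV: 1+7 = 8
Cheapest is MID–BRV at 7 min.

7 min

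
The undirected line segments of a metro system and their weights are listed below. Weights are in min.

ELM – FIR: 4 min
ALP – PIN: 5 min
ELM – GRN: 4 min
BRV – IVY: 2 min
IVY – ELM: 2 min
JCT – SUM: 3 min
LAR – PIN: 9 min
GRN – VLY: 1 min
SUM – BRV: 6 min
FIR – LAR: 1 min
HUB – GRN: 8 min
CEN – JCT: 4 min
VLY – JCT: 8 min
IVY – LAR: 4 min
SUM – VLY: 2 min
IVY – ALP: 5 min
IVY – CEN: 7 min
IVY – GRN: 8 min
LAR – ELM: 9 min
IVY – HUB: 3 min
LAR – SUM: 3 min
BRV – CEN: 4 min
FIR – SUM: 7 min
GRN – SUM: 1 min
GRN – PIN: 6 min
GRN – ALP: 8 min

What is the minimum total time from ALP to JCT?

12 min

Candidate routes:
ALP - GRN - VLY - SUM - JCT: 8+1+2+3 = 14
ALP - PIN - GRN - SUM - JCT: 5+6+1+3 = 15
ALP - GRN - SUM - JCT: 8+1+3 = 12
Cheapest is ALP - GRN - SUM - JCT at 12 min.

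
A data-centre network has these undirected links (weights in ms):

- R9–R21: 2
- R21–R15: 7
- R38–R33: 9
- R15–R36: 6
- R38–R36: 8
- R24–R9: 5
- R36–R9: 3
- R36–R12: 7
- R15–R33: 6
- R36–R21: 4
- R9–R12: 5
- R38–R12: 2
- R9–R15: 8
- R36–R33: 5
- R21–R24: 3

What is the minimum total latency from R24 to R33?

12 ms

Running Dijkstra from R24:
R24: 0
R21: 3  (via R24)
R9: 5  (via R24)
R36: 7  (via R21)
R15: 10  (via R21)
R12: 10  (via R9)
R33: 12  (via R36)
Shortest route: R24–R21–R36–R33 = 12 ms.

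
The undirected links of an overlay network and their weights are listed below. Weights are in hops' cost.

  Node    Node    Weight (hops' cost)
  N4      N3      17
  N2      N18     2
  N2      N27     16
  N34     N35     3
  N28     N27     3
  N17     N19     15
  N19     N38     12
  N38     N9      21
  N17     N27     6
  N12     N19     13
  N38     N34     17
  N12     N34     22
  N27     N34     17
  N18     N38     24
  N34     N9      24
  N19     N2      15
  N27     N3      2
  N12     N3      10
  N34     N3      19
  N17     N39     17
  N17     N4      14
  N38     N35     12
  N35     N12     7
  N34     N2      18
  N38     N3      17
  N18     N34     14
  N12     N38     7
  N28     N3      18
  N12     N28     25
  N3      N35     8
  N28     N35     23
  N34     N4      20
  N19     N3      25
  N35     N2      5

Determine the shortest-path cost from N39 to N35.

33 hops' cost

Compare a few routes:
N39–N17–N27–N3–N35: 17+6+2+8 = 33
N39–N17–N27–N34–N35: 17+6+17+3 = 43
N39–N17–N27–N3–N12–N35: 17+6+2+10+7 = 42
Cheapest is N39–N17–N27–N3–N35 at 33 hops' cost.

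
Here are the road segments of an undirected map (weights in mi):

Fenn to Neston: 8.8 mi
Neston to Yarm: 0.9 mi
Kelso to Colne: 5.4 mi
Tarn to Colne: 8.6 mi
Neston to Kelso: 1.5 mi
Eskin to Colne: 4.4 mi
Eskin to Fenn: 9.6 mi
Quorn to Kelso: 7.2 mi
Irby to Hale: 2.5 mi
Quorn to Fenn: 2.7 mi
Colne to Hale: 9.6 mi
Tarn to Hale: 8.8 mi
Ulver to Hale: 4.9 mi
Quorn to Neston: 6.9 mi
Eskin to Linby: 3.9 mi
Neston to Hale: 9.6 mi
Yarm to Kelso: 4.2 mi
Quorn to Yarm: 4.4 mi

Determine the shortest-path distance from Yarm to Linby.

16.1 mi

Shortest distances from Yarm:
Yarm: 0
Neston: 0.9  (via Yarm)
Kelso: 2.4  (via Neston)
Quorn: 4.4  (via Yarm)
Fenn: 7.1  (via Quorn)
Colne: 7.8  (via Kelso)
Hale: 10.5  (via Neston)
Eskin: 12.2  (via Colne)
Irby: 13  (via Hale)
Ulver: 15.4  (via Hale)
Linby: 16.1  (via Eskin)
Shortest route: Yarm → Neston → Kelso → Colne → Eskin → Linby = 16.1 mi.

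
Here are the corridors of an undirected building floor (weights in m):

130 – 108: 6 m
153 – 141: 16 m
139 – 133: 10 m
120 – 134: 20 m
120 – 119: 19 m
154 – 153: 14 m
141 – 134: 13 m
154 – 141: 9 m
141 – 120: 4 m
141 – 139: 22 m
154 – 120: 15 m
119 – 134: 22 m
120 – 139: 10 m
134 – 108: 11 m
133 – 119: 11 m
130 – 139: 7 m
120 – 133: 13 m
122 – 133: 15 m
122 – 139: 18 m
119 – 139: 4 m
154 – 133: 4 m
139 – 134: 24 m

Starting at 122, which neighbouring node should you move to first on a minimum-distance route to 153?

Compare a few routes:
122 → 139 → 133 → 154 → 153: 18+10+4+14 = 46
122 → 133 → 154 → 153: 15+4+14 = 33
122 → 133 → 154 → 141 → 153: 15+4+9+16 = 44
Cheapest is 122 → 133 → 154 → 153 at 33 m.
So from 122 the first move is to 133.

133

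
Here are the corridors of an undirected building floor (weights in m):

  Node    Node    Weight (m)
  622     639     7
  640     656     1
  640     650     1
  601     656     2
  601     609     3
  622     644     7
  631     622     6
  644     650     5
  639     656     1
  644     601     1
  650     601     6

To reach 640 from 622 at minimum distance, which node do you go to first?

Candidate routes:
622 - 644 - 601 - 656 - 640: 7+1+2+1 = 11
622 - 639 - 656 - 640: 7+1+1 = 9
Cheapest is 622 - 639 - 656 - 640 at 9 m.
So from 622 the first move is to 639.

639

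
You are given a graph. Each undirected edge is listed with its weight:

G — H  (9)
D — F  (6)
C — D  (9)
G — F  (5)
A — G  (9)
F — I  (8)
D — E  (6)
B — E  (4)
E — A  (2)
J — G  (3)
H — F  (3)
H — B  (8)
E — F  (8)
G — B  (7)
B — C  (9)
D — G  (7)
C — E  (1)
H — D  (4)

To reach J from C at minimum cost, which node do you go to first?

E

Enumerating some paths:
C → E → D → G → J: 1+6+7+3 = 17
C → E → A → G → J: 1+2+9+3 = 15
The minimum is 15 via C → E → A → G → J.
So from C the first move is to E.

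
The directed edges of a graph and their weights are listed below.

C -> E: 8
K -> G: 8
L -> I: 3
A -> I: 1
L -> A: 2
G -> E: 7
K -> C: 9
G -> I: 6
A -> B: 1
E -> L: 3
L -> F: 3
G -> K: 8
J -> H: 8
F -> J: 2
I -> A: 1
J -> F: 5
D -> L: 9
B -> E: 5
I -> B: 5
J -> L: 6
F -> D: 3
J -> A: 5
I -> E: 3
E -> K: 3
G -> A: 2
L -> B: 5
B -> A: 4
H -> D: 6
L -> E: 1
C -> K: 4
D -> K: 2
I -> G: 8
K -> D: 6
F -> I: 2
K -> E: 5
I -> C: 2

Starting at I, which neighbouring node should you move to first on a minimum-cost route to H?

E

Compare a few routes:
I–A–B–E–L–F–J–H: 1+1+5+3+3+2+8 = 23
I–B–E–L–F–J–H: 5+5+3+3+2+8 = 26
I–E–L–F–J–H: 3+3+3+2+8 = 19
The minimum is 19 via I–E–L–F–J–H.
So from I the first move is to E.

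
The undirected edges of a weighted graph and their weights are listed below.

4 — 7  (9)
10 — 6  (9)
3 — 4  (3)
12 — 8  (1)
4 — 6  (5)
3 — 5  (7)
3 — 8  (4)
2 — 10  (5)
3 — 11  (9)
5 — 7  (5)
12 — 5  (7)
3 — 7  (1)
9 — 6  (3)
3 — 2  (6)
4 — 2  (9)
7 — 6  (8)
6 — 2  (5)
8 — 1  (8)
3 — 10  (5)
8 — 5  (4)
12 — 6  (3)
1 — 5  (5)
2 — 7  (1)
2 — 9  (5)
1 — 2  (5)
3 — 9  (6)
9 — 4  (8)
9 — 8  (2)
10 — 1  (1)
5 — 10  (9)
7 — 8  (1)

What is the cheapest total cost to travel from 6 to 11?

15

Compare a few routes:
6–12–8–7–3–11: 3+1+1+1+9 = 15
6–9–8–7–3–11: 3+2+1+1+9 = 16
6–12–8–3–11: 3+1+4+9 = 17
6–2–7–3–11: 5+1+1+9 = 16
The minimum is 15 via 6–12–8–7–3–11.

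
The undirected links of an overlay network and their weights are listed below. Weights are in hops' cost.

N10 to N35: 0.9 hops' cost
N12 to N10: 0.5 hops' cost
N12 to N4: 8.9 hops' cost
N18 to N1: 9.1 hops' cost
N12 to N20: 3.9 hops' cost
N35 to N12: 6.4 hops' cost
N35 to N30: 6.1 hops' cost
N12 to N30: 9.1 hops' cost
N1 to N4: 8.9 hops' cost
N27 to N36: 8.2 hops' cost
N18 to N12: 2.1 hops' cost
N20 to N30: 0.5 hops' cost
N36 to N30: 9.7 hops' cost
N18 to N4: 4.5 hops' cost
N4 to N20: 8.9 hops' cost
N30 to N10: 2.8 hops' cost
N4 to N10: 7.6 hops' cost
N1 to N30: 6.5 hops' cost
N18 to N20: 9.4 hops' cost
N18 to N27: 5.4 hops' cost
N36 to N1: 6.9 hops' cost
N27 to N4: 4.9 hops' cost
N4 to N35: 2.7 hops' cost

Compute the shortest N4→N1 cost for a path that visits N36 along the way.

20 hops' cost

Shortest N4→N36: N4–N27–N36 = 13.1
Shortest N36→N1: N36–N1 = 6.9
Total via N36: 13.1 + 6.9 = 20 hops' cost.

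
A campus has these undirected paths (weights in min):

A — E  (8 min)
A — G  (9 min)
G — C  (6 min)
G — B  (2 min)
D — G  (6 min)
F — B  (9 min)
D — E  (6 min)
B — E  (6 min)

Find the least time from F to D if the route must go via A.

34 min

Shortest F→A: F–B–G–A = 20
Shortest A→D: A–E–D = 14
Total via A: 20 + 14 = 34 min.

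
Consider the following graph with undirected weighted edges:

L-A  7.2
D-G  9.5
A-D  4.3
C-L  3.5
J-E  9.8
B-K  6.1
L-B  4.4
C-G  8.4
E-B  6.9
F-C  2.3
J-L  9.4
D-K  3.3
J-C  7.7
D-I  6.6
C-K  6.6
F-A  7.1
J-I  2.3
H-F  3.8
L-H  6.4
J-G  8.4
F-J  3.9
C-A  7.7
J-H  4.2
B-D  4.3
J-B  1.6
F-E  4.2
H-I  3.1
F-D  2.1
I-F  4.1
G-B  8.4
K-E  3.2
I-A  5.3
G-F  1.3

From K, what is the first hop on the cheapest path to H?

D

Candidate routes:
K → D → F → H: 3.3+2.1+3.8 = 9.2
K → E → F → H: 3.2+4.2+3.8 = 11.2
Cheapest is K → D → F → H at 9.2.
So from K the first move is to D.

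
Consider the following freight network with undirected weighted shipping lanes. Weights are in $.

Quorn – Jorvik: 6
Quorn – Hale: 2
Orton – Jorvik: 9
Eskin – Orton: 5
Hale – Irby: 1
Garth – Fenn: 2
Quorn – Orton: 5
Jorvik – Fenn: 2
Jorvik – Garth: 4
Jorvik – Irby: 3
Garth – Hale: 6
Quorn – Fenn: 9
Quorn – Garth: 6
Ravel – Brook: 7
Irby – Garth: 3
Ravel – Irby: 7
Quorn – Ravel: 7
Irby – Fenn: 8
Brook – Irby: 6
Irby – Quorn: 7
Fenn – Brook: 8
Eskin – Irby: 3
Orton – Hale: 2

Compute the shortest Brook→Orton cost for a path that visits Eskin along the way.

$14

Best Brook to Eskin: Brook → Irby → Eskin costing 9
Best Eskin to Orton: Eskin → Orton costing 5
Total via Eskin: 9 + 5 = $14.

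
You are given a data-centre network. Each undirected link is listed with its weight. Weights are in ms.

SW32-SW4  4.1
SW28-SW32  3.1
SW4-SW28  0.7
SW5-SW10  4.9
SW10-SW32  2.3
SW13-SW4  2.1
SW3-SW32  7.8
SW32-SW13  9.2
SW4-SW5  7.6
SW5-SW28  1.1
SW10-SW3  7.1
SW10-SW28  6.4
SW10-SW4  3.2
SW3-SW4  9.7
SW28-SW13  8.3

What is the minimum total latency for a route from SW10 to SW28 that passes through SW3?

17.5 ms

Best SW10 to SW3: SW10 → SW3 costing 7.1
Shortest SW3→SW28: SW3 → SW4 → SW28 = 10.4
Total via SW3: 7.1 + 10.4 = 17.5 ms.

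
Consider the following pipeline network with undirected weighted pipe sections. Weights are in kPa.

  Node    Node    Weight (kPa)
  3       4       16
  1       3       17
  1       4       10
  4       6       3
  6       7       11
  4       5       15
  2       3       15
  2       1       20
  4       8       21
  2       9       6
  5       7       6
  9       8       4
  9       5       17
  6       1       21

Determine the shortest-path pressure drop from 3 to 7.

Shortest distances from 3:
3: 0
2: 15  (via 3)
4: 16  (via 3)
1: 17  (via 3)
6: 19  (via 4)
9: 21  (via 2)
8: 25  (via 9)
7: 30  (via 6)
Shortest route: 3 → 4 → 6 → 7 = 30 kPa.

30 kPa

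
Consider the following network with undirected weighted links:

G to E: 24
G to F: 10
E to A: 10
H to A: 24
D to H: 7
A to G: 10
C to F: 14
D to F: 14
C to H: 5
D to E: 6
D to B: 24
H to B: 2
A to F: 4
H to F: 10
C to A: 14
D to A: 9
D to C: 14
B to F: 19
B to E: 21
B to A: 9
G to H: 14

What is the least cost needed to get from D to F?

13

Running Dijkstra from D:
D: 0
E: 6  (via D)
H: 7  (via D)
A: 9  (via D)
B: 9  (via H)
C: 12  (via H)
F: 13  (via A)
Shortest route: D–A–F = 13.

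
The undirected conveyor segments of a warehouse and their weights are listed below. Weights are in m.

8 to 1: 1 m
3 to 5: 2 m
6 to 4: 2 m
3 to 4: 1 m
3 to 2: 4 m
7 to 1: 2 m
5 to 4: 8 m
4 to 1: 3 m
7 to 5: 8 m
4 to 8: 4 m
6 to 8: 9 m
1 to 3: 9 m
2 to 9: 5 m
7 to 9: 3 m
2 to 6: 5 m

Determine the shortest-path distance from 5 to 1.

6 m

Settle nodes by increasing distance from 5:
5: 0
3: 2  (via 5)
4: 3  (via 3)
6: 5  (via 4)
1: 6  (via 4)
Shortest route: 5–3–4–1 = 6 m.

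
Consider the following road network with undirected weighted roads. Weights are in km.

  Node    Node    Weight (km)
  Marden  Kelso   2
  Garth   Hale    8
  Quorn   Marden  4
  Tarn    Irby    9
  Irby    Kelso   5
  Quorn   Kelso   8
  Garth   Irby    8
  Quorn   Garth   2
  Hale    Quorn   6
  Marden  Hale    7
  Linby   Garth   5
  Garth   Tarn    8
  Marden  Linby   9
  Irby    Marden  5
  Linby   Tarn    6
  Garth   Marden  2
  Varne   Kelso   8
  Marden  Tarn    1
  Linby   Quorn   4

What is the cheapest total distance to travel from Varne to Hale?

17 km

Settle nodes by increasing distance from Varne:
Varne: 0
Kelso: 8  (via Varne)
Marden: 10  (via Kelso)
Tarn: 11  (via Marden)
Garth: 12  (via Marden)
Irby: 13  (via Kelso)
Quorn: 14  (via Marden)
Linby: 17  (via Tarn)
Hale: 17  (via Marden)
Shortest route: Varne–Kelso–Marden–Hale = 17 km.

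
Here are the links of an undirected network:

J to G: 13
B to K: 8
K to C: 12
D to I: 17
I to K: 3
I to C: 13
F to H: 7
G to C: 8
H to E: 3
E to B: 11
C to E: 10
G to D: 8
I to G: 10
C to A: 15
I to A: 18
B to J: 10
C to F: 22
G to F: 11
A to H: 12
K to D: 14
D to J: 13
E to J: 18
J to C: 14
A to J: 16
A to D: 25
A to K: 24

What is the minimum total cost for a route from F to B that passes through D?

Shortest F→D: F → G → D = 19
Shortest D→B: D → K → B = 22
Total via D: 19 + 22 = 41.

41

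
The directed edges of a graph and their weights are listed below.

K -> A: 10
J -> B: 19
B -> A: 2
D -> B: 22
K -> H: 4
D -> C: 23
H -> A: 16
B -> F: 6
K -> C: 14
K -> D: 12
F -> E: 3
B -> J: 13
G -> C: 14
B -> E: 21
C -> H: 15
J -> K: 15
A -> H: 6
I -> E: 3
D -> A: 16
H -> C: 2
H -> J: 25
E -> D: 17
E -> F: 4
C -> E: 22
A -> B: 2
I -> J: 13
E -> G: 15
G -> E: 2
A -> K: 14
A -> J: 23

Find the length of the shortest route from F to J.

Candidate routes:
F - E - D - A - B - J: 3+17+16+2+13 = 51
F - E - D - B - J: 3+17+22+13 = 55
The minimum is 51 via F - E - D - A - B - J.

51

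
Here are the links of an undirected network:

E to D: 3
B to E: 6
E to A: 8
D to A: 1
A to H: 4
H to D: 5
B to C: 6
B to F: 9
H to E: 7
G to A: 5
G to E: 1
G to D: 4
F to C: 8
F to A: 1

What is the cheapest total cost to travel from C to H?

Candidate routes:
C → F → A → H: 8+1+4 = 13
C → F → A → D → H: 8+1+1+5 = 15
C → B → E → H: 6+6+7 = 19
The minimum is 13 via C → F → A → H.

13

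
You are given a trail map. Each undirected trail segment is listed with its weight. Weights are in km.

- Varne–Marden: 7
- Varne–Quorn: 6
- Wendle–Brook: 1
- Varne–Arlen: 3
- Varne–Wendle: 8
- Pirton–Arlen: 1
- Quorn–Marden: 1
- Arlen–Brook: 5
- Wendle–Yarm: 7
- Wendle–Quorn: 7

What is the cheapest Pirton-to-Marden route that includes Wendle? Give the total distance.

Best Pirton to Wendle: Pirton → Arlen → Brook → Wendle costing 7
Shortest Wendle→Marden: Wendle → Quorn → Marden = 8
Total via Wendle: 7 + 8 = 15 km.

15 km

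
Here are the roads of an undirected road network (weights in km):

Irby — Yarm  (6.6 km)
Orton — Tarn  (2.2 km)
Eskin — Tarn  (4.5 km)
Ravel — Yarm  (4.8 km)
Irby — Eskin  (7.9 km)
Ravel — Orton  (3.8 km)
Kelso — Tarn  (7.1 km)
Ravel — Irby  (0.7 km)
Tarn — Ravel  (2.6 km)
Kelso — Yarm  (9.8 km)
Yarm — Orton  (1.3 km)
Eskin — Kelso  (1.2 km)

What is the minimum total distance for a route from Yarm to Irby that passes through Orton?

Best Yarm to Orton: Yarm–Orton costing 1.3
Best Orton to Irby: Orton–Ravel–Irby costing 4.5
Total via Orton: 1.3 + 4.5 = 5.8 km.

5.8 km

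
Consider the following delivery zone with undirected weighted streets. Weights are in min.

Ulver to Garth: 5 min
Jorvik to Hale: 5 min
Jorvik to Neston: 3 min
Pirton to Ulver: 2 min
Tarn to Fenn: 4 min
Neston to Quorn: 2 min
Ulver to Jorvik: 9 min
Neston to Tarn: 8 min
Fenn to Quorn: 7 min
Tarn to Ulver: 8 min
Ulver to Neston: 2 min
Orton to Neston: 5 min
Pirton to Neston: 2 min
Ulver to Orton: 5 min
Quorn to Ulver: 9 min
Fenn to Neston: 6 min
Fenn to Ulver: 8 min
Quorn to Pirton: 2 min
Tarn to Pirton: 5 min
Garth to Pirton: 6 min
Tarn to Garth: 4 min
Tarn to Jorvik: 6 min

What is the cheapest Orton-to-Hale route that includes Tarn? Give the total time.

Best Orton to Tarn: Orton–Neston–Pirton–Tarn costing 12
Shortest Tarn→Hale: Tarn–Jorvik–Hale = 11
Total via Tarn: 12 + 11 = 23 min.

23 min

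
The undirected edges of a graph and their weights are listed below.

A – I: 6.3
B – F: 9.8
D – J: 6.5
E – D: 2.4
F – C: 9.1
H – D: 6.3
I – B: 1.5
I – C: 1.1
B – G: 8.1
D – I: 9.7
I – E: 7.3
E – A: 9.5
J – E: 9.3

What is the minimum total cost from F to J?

26.4

Running Dijkstra from F:
F: 0
C: 9.1  (via F)
B: 9.8  (via F)
I: 10.2  (via C)
A: 16.5  (via I)
E: 17.5  (via I)
G: 17.9  (via B)
D: 19.9  (via I)
H: 26.2  (via D)
J: 26.4  (via D)
Shortest route: F–C–I–D–J = 26.4.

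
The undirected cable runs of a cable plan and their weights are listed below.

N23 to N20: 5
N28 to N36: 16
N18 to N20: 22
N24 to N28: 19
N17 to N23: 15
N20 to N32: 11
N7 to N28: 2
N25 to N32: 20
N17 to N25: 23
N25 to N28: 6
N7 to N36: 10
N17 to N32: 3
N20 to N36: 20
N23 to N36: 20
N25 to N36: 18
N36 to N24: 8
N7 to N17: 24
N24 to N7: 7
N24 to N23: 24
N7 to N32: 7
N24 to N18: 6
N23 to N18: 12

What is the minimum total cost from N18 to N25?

Candidate routes:
N18–N24–N36–N7–N28–N25: 6+8+10+2+6 = 32
N18–N24–N7–N28–N25: 6+7+2+6 = 21
N18–N24–N28–N25: 6+19+6 = 31
Cheapest is N18–N24–N7–N28–N25 at 21.

21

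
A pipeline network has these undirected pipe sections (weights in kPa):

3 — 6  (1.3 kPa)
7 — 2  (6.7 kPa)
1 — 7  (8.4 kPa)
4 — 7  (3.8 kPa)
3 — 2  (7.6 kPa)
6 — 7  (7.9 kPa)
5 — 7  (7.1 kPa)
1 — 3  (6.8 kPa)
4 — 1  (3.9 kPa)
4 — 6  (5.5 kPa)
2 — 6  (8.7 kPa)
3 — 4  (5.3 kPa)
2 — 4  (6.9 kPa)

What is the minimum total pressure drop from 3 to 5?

16.2 kPa

Enumerating some paths:
3 → 4 → 7 → 5: 5.3+3.8+7.1 = 16.2
3 → 6 → 7 → 5: 1.3+7.9+7.1 = 16.3
Cheapest is 3 → 4 → 7 → 5 at 16.2 kPa.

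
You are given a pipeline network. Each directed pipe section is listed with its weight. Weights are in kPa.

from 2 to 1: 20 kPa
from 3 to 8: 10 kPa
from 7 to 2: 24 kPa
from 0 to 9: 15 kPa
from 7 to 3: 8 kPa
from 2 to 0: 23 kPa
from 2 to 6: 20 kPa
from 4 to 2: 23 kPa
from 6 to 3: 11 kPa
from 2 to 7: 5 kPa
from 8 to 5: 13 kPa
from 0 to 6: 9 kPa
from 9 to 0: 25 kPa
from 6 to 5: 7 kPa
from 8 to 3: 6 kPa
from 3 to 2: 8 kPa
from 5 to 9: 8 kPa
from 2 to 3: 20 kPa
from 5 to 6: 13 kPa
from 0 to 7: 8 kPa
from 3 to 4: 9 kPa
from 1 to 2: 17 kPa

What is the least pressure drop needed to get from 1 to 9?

52 kPa

Running Dijkstra from 1:
1: 0
2: 17  (via 1)
7: 22  (via 2)
3: 30  (via 7)
6: 37  (via 2)
4: 39  (via 3)
0: 40  (via 2)
8: 40  (via 3)
5: 44  (via 6)
9: 52  (via 5)
Shortest route: 1 → 2 → 6 → 5 → 9 = 52 kPa.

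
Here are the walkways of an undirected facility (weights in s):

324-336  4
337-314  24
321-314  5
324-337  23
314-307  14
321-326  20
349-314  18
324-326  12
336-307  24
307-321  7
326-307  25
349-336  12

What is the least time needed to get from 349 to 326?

Enumerating some paths:
349–314–321–307–326: 18+5+7+25 = 55
349–314–321–326: 18+5+20 = 43
349–336–324–326: 12+4+12 = 28
The minimum is 28 s via 349–336–324–326.

28 s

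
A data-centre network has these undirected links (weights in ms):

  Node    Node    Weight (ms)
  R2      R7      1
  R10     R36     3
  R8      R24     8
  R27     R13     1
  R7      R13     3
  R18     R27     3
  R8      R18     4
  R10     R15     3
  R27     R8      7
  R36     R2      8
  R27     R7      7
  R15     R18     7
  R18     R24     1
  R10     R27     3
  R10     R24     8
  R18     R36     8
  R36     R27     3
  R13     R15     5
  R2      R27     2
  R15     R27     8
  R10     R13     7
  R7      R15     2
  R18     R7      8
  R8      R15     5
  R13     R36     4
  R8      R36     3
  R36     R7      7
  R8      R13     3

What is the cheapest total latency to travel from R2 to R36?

5 ms

Candidate routes:
R2 → R27 → R36: 2+3 = 5
R2 → R27 → R13 → R36: 2+1+4 = 7
The minimum is 5 ms via R2 → R27 → R36.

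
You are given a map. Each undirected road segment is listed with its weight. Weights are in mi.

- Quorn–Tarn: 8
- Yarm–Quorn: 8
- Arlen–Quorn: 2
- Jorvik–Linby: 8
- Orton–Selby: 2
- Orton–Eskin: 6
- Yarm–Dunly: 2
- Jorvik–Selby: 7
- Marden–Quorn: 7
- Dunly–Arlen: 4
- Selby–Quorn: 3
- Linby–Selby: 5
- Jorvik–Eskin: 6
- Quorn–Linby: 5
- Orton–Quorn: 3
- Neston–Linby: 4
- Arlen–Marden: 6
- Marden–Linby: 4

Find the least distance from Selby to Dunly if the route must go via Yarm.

Best Selby to Yarm: Selby → Quorn → Yarm costing 11
Best Yarm to Dunly: Yarm → Dunly costing 2
Total via Yarm: 11 + 2 = 13 mi.

13 mi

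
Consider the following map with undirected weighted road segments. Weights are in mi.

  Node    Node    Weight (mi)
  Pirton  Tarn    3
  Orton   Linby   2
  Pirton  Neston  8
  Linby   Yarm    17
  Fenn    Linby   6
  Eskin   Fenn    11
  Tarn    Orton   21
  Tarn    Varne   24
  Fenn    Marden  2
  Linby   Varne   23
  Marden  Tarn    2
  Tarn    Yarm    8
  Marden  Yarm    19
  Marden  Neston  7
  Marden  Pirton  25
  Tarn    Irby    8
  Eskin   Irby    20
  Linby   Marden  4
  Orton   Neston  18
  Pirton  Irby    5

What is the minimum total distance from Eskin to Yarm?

23 mi

Candidate routes:
Eskin → Fenn → Linby → Marden → Tarn → Yarm: 11+6+4+2+8 = 31
Eskin → Fenn → Marden → Tarn → Yarm: 11+2+2+8 = 23
Eskin → Fenn → Marden → Yarm: 11+2+19 = 32
The minimum is 23 mi via Eskin → Fenn → Marden → Tarn → Yarm.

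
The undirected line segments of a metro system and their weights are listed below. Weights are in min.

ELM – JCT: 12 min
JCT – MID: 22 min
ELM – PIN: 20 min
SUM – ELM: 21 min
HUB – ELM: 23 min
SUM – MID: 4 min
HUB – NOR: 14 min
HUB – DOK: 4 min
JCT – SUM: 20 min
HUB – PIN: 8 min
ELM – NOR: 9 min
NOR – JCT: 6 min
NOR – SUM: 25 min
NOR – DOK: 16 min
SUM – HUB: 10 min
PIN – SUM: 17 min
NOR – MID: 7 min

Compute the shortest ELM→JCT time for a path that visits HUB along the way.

43 min

Shortest ELM→HUB: ELM → HUB = 23
Best HUB to JCT: HUB → NOR → JCT costing 20
Total via HUB: 23 + 20 = 43 min.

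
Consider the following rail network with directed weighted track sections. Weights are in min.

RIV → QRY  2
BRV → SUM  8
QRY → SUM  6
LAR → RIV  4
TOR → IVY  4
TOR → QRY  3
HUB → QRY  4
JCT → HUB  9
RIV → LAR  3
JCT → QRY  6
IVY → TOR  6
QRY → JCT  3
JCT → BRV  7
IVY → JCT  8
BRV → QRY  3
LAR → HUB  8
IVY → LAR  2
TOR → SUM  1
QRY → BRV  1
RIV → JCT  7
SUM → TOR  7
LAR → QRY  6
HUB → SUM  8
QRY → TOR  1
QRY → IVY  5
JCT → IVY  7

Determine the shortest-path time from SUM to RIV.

Shortest distances from SUM:
SUM: 0
TOR: 7  (via SUM)
QRY: 10  (via TOR)
IVY: 11  (via TOR)
BRV: 11  (via QRY)
JCT: 13  (via QRY)
LAR: 13  (via IVY)
RIV: 17  (via LAR)
Shortest route: SUM–TOR–IVY–LAR–RIV = 17 min.

17 min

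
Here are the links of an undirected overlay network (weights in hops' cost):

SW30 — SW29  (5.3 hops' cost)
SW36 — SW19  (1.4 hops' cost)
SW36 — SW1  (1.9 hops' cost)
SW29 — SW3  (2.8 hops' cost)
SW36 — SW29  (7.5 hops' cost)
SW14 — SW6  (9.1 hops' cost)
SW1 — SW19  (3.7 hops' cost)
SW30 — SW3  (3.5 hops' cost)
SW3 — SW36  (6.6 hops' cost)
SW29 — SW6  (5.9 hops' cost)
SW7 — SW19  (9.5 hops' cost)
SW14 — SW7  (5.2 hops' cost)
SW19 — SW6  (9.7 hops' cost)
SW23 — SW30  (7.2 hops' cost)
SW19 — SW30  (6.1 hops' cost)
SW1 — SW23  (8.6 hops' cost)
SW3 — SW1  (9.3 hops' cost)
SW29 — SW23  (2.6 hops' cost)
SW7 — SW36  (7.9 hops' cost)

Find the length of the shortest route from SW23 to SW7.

Settle nodes by increasing distance from SW23:
SW23: 0
SW29: 2.6  (via SW23)
SW3: 5.4  (via SW29)
SW30: 7.2  (via SW23)
SW6: 8.5  (via SW29)
SW1: 8.6  (via SW23)
SW36: 10.1  (via SW29)
SW19: 11.5  (via SW36)
SW14: 17.6  (via SW6)
SW7: 18  (via SW36)
Shortest route: SW23–SW29–SW36–SW7 = 18 hops' cost.

18 hops' cost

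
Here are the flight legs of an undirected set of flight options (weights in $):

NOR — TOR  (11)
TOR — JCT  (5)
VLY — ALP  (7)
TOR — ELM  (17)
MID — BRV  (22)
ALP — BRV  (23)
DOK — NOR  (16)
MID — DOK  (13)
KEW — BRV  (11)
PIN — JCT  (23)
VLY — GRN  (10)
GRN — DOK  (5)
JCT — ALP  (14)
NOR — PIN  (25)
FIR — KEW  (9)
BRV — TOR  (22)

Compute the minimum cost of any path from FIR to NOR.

Running Dijkstra from FIR:
FIR: 0
KEW: 9  (via FIR)
BRV: 20  (via KEW)
MID: 42  (via BRV)
TOR: 42  (via BRV)
ALP: 43  (via BRV)
JCT: 47  (via TOR)
VLY: 50  (via ALP)
NOR: 53  (via TOR)
Shortest route: FIR → KEW → BRV → TOR → NOR = $53.

$53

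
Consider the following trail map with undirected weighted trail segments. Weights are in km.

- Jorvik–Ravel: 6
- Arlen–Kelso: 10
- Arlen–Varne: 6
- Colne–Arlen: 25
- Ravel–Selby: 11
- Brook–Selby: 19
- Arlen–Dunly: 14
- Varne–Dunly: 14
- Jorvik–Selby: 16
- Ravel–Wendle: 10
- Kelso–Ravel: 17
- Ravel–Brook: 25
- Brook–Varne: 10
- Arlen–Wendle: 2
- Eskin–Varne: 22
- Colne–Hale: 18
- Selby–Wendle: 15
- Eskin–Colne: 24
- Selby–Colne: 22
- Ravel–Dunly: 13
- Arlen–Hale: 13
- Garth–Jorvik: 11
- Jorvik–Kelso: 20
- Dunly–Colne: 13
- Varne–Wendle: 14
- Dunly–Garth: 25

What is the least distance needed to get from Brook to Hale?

Compare a few routes:
Brook - Varne - Arlen - Hale: 10+6+13 = 29
Brook - Varne - Wendle - Arlen - Hale: 10+14+2+13 = 39
The minimum is 29 km via Brook - Varne - Arlen - Hale.

29 km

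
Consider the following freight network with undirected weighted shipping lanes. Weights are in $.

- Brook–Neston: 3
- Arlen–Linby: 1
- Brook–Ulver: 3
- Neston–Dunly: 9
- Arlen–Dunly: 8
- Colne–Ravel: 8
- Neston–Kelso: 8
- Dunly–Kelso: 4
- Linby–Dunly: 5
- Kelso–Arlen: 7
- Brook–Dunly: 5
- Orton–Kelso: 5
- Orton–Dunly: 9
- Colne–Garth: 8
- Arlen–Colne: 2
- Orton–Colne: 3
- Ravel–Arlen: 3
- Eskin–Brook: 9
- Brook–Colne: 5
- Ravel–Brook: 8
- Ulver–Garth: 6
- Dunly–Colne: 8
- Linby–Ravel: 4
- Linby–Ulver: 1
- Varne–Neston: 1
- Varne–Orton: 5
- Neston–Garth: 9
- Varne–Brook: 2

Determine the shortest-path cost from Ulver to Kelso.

$9

Candidate routes:
Ulver → Linby → Arlen → Kelso: 1+1+7 = 9
Ulver → Linby → Dunly → Kelso: 1+5+4 = 10
The minimum is $9 via Ulver → Linby → Arlen → Kelso.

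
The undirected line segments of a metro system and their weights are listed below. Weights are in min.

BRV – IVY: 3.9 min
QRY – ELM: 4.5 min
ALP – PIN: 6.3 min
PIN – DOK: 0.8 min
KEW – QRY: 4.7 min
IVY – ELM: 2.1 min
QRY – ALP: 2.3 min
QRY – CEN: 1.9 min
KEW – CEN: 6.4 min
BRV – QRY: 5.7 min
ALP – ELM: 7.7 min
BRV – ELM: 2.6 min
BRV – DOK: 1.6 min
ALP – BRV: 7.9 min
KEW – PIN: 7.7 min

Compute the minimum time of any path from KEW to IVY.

Candidate routes:
KEW → PIN → DOK → BRV → ELM → IVY: 7.7+0.8+1.6+2.6+2.1 = 14.8
KEW → QRY → ELM → IVY: 4.7+4.5+2.1 = 11.3
KEW → QRY → BRV → IVY: 4.7+5.7+3.9 = 14.3
KEW → PIN → DOK → BRV → IVY: 7.7+0.8+1.6+3.9 = 14
Cheapest is KEW → QRY → ELM → IVY at 11.3 min.

11.3 min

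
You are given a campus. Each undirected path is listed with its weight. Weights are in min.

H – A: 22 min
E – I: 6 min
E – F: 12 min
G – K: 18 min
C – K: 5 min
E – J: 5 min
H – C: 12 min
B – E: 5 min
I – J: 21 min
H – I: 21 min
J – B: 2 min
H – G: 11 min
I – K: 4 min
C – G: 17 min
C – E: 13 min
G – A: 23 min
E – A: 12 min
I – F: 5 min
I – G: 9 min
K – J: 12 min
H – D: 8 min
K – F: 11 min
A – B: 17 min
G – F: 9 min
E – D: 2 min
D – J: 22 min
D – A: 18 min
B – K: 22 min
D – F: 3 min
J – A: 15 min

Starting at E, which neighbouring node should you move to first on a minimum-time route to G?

Enumerating some paths:
E - D - F - G: 2+3+9 = 14
E - I - G: 6+9 = 15
Cheapest is E - D - F - G at 14 min.
So from E the first move is to D.

D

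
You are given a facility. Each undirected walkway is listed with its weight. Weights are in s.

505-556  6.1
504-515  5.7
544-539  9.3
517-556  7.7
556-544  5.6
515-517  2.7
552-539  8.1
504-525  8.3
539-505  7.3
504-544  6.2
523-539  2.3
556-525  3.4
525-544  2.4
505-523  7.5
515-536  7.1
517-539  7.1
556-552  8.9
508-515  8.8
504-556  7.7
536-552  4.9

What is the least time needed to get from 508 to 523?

Enumerating some paths:
508 - 515 - 517 - 539 - 523: 8.8+2.7+7.1+2.3 = 20.9
508 - 515 - 536 - 552 - 539 - 523: 8.8+7.1+4.9+8.1+2.3 = 31.2
508 - 515 - 504 - 544 - 539 - 523: 8.8+5.7+6.2+9.3+2.3 = 32.3
Cheapest is 508 - 515 - 517 - 539 - 523 at 20.9 s.

20.9 s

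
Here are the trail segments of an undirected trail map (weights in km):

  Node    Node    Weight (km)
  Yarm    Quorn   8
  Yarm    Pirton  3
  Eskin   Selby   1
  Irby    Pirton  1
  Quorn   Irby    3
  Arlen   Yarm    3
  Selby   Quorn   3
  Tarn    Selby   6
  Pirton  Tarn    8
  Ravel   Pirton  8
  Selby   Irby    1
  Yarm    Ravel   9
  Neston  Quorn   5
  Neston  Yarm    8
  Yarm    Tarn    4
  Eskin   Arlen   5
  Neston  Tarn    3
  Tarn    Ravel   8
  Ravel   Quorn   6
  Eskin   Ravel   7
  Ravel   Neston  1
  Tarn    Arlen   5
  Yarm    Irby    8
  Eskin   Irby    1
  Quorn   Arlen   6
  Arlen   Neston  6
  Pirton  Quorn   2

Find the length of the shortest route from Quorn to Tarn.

8 km

Compare a few routes:
Quorn–Pirton–Yarm–Tarn: 2+3+4 = 9
Quorn–Selby–Tarn: 3+6 = 9
Quorn–Neston–Tarn: 5+3 = 8
Cheapest is Quorn–Neston–Tarn at 8 km.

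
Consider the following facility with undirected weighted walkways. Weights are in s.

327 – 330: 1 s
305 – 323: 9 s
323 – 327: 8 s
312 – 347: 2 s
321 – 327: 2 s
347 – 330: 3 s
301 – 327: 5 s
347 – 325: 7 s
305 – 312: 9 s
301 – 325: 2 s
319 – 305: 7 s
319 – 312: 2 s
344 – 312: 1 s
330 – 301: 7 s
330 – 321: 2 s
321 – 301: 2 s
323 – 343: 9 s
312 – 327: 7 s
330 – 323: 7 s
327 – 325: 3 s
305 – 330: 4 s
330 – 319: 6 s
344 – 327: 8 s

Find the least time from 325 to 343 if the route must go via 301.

22 s

Best 325 to 301: 325 → 301 costing 2
Shortest 301→343: 301 → 321 → 330 → 323 → 343 = 20
Total via 301: 2 + 20 = 22 s.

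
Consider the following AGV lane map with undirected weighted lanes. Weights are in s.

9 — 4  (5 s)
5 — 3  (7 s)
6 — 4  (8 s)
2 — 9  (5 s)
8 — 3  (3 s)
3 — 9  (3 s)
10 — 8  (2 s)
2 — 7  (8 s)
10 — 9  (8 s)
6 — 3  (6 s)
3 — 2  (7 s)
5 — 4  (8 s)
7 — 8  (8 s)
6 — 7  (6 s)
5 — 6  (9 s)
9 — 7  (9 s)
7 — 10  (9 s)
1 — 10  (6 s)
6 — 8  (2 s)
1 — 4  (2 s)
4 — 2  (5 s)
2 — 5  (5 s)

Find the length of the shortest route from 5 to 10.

Compare a few routes:
5–3–8–10: 7+3+2 = 12
5–4–1–10: 8+2+6 = 16
5–6–8–10: 9+2+2 = 13
The minimum is 12 s via 5–3–8–10.

12 s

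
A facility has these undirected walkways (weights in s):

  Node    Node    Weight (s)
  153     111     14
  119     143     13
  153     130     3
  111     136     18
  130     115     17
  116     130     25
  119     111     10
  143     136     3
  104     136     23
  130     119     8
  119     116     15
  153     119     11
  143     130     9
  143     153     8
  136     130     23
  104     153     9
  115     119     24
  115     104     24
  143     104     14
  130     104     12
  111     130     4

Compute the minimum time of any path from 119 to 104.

20 s

Settle nodes by increasing distance from 119:
119: 0
130: 8  (via 119)
111: 10  (via 119)
153: 11  (via 119)
143: 13  (via 119)
116: 15  (via 119)
136: 16  (via 143)
104: 20  (via 130)
Shortest route: 119–130–104 = 20 s.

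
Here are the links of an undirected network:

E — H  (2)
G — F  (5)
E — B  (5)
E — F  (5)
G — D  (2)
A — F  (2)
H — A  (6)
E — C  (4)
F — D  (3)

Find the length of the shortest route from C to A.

Shortest distances from C:
C: 0
E: 4  (via C)
H: 6  (via E)
B: 9  (via E)
F: 9  (via E)
A: 11  (via F)
Shortest route: C → E → F → A = 11.

11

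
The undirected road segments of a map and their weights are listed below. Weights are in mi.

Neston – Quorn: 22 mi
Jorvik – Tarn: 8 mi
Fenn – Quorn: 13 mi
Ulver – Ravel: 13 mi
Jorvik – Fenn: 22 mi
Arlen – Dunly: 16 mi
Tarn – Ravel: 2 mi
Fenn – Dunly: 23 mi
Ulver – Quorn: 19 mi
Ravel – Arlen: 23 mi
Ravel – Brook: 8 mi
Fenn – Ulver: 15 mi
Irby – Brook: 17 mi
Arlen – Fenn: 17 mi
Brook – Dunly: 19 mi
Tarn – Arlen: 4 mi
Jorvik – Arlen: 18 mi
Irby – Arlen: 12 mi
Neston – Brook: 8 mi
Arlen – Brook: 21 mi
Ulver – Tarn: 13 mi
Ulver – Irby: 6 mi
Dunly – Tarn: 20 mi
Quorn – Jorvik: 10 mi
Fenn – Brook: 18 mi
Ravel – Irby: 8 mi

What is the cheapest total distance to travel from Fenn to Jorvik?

22 mi

Settle nodes by increasing distance from Fenn:
Fenn: 0
Quorn: 13  (via Fenn)
Ulver: 15  (via Fenn)
Arlen: 17  (via Fenn)
Brook: 18  (via Fenn)
Irby: 21  (via Ulver)
Tarn: 21  (via Arlen)
Jorvik: 22  (via Fenn)
Shortest route: Fenn–Jorvik = 22 mi.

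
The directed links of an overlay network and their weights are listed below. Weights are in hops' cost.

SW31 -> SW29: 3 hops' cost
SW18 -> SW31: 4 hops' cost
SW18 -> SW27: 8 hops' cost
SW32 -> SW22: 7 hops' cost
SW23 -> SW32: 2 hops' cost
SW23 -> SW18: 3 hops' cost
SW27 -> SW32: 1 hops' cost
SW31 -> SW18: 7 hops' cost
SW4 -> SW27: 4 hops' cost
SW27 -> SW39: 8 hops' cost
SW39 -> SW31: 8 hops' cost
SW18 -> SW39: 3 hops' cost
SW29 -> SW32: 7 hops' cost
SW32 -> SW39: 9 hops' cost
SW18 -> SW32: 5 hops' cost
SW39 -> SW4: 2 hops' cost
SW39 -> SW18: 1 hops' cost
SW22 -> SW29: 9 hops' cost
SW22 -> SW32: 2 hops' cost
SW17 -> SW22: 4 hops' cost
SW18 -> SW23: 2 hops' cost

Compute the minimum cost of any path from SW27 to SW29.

16 hops' cost

Running Dijkstra from SW27:
SW27: 0
SW32: 1  (via SW27)
SW22: 8  (via SW32)
SW39: 8  (via SW27)
SW18: 9  (via SW39)
SW4: 10  (via SW39)
SW23: 11  (via SW18)
SW31: 13  (via SW18)
SW29: 16  (via SW31)
Shortest route: SW27–SW39–SW18–SW31–SW29 = 16 hops' cost.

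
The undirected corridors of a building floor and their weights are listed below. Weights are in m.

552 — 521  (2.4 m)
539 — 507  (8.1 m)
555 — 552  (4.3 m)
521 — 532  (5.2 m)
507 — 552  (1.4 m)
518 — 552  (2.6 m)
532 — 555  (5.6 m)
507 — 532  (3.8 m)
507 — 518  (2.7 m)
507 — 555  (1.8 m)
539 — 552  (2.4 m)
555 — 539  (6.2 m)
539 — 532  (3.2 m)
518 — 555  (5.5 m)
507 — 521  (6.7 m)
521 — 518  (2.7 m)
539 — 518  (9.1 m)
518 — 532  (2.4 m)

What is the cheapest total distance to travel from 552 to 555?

Settle nodes by increasing distance from 552:
552: 0
507: 1.4  (via 552)
539: 2.4  (via 552)
521: 2.4  (via 552)
518: 2.6  (via 552)
555: 3.2  (via 507)
Shortest route: 552–507–555 = 3.2 m.

3.2 m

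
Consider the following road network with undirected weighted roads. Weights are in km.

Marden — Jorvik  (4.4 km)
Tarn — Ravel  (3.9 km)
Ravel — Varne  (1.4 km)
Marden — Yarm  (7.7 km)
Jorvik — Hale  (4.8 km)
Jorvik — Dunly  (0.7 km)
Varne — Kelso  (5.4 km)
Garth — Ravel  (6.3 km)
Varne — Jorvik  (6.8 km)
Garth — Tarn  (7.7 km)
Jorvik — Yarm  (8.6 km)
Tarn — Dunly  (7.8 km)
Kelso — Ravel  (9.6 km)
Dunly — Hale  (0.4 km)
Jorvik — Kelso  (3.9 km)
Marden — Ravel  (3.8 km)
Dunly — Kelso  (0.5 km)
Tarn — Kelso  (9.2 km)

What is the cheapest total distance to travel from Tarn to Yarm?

15.4 km

Settle nodes by increasing distance from Tarn:
Tarn: 0
Ravel: 3.9  (via Tarn)
Varne: 5.3  (via Ravel)
Marden: 7.7  (via Ravel)
Garth: 7.7  (via Tarn)
Dunly: 7.8  (via Tarn)
Hale: 8.2  (via Dunly)
Kelso: 8.3  (via Dunly)
Jorvik: 8.5  (via Dunly)
Yarm: 15.4  (via Marden)
Shortest route: Tarn → Ravel → Marden → Yarm = 15.4 km.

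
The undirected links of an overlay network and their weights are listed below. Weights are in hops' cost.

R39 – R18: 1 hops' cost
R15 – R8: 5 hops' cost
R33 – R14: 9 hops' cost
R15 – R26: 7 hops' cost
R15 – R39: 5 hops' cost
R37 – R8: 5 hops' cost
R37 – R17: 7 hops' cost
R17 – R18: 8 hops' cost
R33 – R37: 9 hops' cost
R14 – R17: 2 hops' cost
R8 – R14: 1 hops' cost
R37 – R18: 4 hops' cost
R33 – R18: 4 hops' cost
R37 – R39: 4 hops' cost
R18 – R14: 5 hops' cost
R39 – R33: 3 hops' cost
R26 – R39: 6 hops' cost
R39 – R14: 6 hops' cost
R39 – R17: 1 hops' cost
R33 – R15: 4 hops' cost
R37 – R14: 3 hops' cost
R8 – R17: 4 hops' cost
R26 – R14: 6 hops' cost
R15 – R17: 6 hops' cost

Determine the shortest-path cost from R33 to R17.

Settle nodes by increasing distance from R33:
R33: 0
R39: 3  (via R33)
R15: 4  (via R33)
R17: 4  (via R39)
Shortest route: R33 → R39 → R17 = 4 hops' cost.

4 hops' cost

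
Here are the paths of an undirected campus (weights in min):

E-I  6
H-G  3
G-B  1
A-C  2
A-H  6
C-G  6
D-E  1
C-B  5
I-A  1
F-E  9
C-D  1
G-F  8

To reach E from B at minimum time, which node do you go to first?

C

Candidate routes:
B → G → H → A → C → D → E: 1+3+6+2+1+1 = 14
B → G → C → D → E: 1+6+1+1 = 9
B → C → D → E: 5+1+1 = 7
B → C → A → I → E: 5+2+1+6 = 14
The minimum is 7 min via B → C → D → E.
So from B the first move is to C.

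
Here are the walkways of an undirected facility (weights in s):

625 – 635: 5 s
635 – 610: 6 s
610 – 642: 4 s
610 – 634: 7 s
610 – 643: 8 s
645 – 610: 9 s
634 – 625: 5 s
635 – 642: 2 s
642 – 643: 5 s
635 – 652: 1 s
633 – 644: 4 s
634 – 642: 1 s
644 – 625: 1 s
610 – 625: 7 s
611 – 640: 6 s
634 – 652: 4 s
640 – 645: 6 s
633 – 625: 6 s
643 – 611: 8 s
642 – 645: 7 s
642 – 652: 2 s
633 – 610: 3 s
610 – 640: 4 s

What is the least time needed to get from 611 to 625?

17 s

Enumerating some paths:
611–640–610–625: 6+4+7 = 17
611–640–610–633–644–625: 6+4+3+4+1 = 18
611–640–610–633–625: 6+4+3+6 = 19
Cheapest is 611–640–610–625 at 17 s.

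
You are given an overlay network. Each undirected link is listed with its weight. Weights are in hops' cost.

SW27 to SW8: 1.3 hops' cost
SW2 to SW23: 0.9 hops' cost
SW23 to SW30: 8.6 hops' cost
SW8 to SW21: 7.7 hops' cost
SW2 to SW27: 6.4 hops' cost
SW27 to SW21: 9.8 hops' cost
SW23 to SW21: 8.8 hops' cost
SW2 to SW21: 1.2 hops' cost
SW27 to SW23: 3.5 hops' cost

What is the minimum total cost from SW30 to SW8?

Compare a few routes:
SW30 → SW23 → SW2 → SW21 → SW27 → SW8: 8.6+0.9+1.2+9.8+1.3 = 21.8
SW30 → SW23 → SW27 → SW8: 8.6+3.5+1.3 = 13.4
SW30 → SW23 → SW2 → SW21 → SW8: 8.6+0.9+1.2+7.7 = 18.4
SW30 → SW23 → SW2 → SW27 → SW8: 8.6+0.9+6.4+1.3 = 17.2
Cheapest is SW30 → SW23 → SW27 → SW8 at 13.4 hops' cost.

13.4 hops' cost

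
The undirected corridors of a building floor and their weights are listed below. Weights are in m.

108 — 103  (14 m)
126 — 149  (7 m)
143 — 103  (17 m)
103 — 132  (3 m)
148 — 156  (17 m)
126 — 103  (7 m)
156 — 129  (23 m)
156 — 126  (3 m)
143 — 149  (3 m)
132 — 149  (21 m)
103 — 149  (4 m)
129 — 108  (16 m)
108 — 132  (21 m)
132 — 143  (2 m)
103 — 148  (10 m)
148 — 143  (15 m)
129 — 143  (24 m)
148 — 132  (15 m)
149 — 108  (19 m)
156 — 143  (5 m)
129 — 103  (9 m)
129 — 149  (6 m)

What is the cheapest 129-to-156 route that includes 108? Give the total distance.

40 m

Shortest 129→108: 129 → 108 = 16
Shortest 108→156: 108 → 103 → 132 → 143 → 156 = 24
Total via 108: 16 + 24 = 40 m.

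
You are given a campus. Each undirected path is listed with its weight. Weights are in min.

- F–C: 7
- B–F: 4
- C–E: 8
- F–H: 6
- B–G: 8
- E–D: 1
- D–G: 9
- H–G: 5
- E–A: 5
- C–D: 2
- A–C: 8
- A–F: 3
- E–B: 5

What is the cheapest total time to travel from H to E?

14 min

Candidate routes:
H - G - D - E: 5+9+1 = 15
H - F - A - E: 6+3+5 = 14
The minimum is 14 min via H - F - A - E.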